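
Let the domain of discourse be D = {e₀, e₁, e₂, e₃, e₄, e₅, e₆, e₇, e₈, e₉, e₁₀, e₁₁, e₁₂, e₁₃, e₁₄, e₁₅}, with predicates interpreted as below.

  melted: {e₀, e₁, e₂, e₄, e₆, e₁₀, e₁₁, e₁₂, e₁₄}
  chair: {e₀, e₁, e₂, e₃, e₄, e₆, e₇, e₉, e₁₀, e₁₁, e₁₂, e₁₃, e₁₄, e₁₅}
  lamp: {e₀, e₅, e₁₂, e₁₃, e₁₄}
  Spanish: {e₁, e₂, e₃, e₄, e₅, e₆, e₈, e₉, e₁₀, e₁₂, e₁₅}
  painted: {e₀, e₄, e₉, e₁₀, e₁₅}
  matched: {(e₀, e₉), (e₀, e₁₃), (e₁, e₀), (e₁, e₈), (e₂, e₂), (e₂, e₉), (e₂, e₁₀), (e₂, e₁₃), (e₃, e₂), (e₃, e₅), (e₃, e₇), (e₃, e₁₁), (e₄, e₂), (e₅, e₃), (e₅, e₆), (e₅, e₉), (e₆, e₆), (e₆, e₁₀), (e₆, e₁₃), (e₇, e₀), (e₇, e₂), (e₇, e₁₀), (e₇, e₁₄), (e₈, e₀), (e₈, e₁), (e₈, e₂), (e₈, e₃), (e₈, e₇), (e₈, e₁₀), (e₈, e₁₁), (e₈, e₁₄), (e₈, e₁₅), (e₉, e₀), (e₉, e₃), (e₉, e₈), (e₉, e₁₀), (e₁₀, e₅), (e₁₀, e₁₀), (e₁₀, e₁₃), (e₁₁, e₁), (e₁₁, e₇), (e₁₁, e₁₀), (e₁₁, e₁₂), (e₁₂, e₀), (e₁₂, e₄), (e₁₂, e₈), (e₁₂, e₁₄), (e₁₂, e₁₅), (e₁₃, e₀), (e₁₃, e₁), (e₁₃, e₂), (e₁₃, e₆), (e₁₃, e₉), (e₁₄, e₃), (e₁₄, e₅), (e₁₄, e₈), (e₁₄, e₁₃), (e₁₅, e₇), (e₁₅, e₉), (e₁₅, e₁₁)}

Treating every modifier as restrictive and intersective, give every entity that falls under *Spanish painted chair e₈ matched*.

{e₁₀, e₁₅}

⟦e₈ matched⟧ = {x : ⟨e₈, x⟩ ∈ ⟦matched⟧} = {e₀, e₁, e₂, e₃, e₇, e₁₀, e₁₁, e₁₄, e₁₅}
⟦chair⟧ = {e₀, e₁, e₂, e₃, e₄, e₆, e₇, e₉, e₁₀, e₁₁, e₁₂, e₁₃, e₁₄, e₁₅}
… ∩ ⟦e₈ matched⟧ = {e₀, e₁, e₂, e₃, e₄, e₆, e₇, e₉, e₁₀, e₁₁, e₁₂, e₁₃, e₁₄, e₁₅} ∩ {e₀, e₁, e₂, e₃, e₇, e₁₀, e₁₁, e₁₄, e₁₅} = {e₀, e₁, e₂, e₃, e₇, e₁₀, e₁₁, e₁₄, e₁₅}
… ∩ ⟦Spanish⟧ = {e₀, e₁, e₂, e₃, e₇, e₁₀, e₁₁, e₁₄, e₁₅} ∩ {e₁, e₂, e₃, e₄, e₅, e₆, e₈, e₉, e₁₀, e₁₂, e₁₅} = {e₁, e₂, e₃, e₁₀, e₁₅}
… ∩ ⟦painted⟧ = {e₁, e₂, e₃, e₁₀, e₁₅} ∩ {e₀, e₄, e₉, e₁₀, e₁₅} = {e₁₀, e₁₅}
So ⟦Spanish painted chair e₈ matched⟧ = {e₁₀, e₁₅}.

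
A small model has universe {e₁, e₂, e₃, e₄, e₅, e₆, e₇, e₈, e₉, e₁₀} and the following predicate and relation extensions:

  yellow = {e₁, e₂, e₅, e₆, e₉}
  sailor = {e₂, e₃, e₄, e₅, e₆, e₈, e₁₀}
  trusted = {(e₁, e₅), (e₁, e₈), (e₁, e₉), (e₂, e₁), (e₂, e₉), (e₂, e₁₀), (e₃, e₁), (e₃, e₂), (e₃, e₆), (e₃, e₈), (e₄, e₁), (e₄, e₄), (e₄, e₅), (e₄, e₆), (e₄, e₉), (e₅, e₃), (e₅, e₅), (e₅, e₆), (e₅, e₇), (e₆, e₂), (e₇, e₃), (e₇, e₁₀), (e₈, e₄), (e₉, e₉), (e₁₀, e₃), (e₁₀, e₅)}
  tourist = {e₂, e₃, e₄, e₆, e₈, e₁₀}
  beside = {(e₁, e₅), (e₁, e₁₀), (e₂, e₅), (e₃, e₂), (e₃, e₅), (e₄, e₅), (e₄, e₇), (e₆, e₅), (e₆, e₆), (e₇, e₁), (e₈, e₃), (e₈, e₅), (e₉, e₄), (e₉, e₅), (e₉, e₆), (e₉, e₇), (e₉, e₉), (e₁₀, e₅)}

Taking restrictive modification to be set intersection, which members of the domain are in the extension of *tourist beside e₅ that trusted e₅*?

⟦beside e₅⟧ = {x : ⟨x, e₅⟩ ∈ ⟦beside⟧} = {e₁, e₂, e₃, e₄, e₆, e₈, e₉, e₁₀}
⟦that trusted e₅⟧ = {x : ⟨x, e₅⟩ ∈ ⟦trusted⟧} = {e₁, e₄, e₅, e₁₀}
⟦tourist⟧ = {e₂, e₃, e₄, e₆, e₈, e₁₀}
… ∩ ⟦beside e₅⟧ = {e₂, e₃, e₄, e₆, e₈, e₁₀} ∩ {e₁, e₂, e₃, e₄, e₆, e₈, e₉, e₁₀} = {e₂, e₃, e₄, e₆, e₈, e₁₀}
… ∩ ⟦that trusted e₅⟧ = {e₂, e₃, e₄, e₆, e₈, e₁₀} ∩ {e₁, e₄, e₅, e₁₀} = {e₄, e₁₀}
So ⟦tourist beside e₅ that trusted e₅⟧ = {e₄, e₁₀}.

{e₄, e₁₀}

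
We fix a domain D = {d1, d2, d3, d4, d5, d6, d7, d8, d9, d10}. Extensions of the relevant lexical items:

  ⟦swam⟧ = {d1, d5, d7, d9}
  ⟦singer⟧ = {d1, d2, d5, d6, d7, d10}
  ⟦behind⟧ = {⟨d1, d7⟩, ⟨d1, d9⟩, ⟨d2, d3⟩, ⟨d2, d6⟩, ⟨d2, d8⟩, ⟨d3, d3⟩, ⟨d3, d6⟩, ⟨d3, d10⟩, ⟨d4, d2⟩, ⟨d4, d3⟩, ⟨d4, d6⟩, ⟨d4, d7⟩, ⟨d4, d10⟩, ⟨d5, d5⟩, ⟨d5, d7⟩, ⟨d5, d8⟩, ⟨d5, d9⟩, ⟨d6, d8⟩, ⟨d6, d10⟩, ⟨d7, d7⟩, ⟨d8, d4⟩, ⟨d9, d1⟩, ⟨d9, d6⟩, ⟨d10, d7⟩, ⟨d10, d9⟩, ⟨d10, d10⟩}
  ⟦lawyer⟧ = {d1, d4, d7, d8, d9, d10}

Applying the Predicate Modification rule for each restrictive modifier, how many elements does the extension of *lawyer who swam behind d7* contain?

2

⟦who swam⟧ = ⟦swam⟧ = {d1, d5, d7, d9}
⟦behind d7⟧ = {x : ⟨x, d7⟩ ∈ ⟦behind⟧} = {d1, d4, d5, d7, d10}
⟦lawyer⟧ = {d1, d4, d7, d8, d9, d10}
… ∩ ⟦who swam⟧ = {d1, d4, d7, d8, d9, d10} ∩ {d1, d5, d7, d9} = {d1, d7, d9}
… ∩ ⟦behind d7⟧ = {d1, d7, d9} ∩ {d1, d4, d5, d7, d10} = {d1, d7}
⟦lawyer who swam behind d7⟧ = {d1, d7}, so the cardinality is 2.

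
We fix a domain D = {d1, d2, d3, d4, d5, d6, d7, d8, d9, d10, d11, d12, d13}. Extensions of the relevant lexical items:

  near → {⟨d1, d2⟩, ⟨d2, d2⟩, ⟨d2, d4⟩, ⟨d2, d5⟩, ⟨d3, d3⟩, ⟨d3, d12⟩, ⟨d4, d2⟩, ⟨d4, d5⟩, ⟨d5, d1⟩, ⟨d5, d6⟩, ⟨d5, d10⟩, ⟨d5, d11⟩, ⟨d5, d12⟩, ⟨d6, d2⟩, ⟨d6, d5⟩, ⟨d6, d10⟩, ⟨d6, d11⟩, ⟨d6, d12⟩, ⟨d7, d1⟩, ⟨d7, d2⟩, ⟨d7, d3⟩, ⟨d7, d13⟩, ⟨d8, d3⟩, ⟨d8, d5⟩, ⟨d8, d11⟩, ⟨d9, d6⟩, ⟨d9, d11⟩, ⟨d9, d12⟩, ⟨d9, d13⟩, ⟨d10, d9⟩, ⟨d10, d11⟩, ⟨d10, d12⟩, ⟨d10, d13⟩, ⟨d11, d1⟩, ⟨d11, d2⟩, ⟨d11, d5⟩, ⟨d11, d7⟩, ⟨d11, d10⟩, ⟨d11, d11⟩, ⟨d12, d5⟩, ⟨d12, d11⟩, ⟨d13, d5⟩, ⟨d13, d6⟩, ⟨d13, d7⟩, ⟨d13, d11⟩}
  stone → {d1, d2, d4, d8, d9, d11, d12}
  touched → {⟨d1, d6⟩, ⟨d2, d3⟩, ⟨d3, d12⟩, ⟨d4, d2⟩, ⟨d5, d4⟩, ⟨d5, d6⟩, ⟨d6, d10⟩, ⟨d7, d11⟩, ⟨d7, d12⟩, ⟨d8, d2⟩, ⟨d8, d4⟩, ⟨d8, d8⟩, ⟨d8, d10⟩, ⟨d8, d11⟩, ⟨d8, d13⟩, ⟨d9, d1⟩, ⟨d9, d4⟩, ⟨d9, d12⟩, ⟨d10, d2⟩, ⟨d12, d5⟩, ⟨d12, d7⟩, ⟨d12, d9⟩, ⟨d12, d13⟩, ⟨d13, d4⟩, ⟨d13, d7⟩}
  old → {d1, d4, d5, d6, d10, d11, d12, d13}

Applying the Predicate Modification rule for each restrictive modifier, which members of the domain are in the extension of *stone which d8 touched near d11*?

{d8, d11}

⟦which d8 touched⟧ = {x : ⟨d8, x⟩ ∈ ⟦touched⟧} = {d2, d4, d8, d10, d11, d13}
⟦near d11⟧ = {x : ⟨x, d11⟩ ∈ ⟦near⟧} = {d5, d6, d8, d9, d10, d11, d12, d13}
⟦stone⟧ = {d1, d2, d4, d8, d9, d11, d12}
… ∩ ⟦which d8 touched⟧ = {d1, d2, d4, d8, d9, d11, d12} ∩ {d2, d4, d8, d10, d11, d13} = {d2, d4, d8, d11}
… ∩ ⟦near d11⟧ = {d2, d4, d8, d11} ∩ {d5, d6, d8, d9, d10, d11, d12, d13} = {d8, d11}
So ⟦stone which d8 touched near d11⟧ = {d8, d11}.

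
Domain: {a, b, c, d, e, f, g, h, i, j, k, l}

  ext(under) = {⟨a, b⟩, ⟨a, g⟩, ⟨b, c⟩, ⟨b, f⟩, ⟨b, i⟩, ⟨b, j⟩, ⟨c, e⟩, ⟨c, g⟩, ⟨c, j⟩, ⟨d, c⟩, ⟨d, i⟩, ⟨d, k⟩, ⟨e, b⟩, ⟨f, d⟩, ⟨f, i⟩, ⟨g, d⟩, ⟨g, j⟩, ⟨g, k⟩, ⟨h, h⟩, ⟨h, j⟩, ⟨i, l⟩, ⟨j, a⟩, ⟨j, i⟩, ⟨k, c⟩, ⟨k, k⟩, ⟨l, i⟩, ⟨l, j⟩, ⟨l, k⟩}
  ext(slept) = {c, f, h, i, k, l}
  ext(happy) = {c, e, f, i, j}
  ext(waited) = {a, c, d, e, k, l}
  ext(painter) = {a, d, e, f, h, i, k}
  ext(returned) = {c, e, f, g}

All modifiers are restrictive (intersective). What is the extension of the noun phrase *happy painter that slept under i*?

{f}

⟦that slept⟧ = ⟦slept⟧ = {c, f, h, i, k, l}
⟦under i⟧ = {x : ⟨x, i⟩ ∈ ⟦under⟧} = {b, d, f, j, l}
⟦painter⟧ = {a, d, e, f, h, i, k}
… ∩ ⟦that slept⟧ = {a, d, e, f, h, i, k} ∩ {c, f, h, i, k, l} = {f, h, i, k}
… ∩ ⟦under i⟧ = {f, h, i, k} ∩ {b, d, f, j, l} = {f}
… ∩ ⟦happy⟧ = {f} ∩ {c, e, f, i, j} = {f}
So ⟦happy painter that slept under i⟧ = {f}.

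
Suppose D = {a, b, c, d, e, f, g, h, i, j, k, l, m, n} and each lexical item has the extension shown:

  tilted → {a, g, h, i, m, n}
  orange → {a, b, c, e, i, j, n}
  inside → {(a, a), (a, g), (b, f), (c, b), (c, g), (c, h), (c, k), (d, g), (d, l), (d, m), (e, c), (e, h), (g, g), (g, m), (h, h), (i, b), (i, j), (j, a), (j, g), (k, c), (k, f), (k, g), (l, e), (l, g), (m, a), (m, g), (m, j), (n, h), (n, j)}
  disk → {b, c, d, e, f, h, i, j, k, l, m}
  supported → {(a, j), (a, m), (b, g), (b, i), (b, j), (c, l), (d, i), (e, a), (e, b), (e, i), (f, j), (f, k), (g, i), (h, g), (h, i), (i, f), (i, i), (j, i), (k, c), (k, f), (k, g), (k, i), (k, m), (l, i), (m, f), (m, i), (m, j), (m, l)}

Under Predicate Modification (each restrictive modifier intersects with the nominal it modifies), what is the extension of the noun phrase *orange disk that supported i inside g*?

{j}

⟦that supported i⟧ = {x : ⟨x, i⟩ ∈ ⟦supported⟧} = {b, d, e, g, h, i, j, k, l, m}
⟦inside g⟧ = {x : ⟨x, g⟩ ∈ ⟦inside⟧} = {a, c, d, g, j, k, l, m}
⟦disk⟧ = {b, c, d, e, f, h, i, j, k, l, m}
… ∩ ⟦that supported i⟧ = {b, c, d, e, f, h, i, j, k, l, m} ∩ {b, d, e, g, h, i, j, k, l, m} = {b, d, e, h, i, j, k, l, m}
… ∩ ⟦inside g⟧ = {b, d, e, h, i, j, k, l, m} ∩ {a, c, d, g, j, k, l, m} = {d, j, k, l, m}
… ∩ ⟦orange⟧ = {d, j, k, l, m} ∩ {a, b, c, e, i, j, n} = {j}
So ⟦orange disk that supported i inside g⟧ = {j}.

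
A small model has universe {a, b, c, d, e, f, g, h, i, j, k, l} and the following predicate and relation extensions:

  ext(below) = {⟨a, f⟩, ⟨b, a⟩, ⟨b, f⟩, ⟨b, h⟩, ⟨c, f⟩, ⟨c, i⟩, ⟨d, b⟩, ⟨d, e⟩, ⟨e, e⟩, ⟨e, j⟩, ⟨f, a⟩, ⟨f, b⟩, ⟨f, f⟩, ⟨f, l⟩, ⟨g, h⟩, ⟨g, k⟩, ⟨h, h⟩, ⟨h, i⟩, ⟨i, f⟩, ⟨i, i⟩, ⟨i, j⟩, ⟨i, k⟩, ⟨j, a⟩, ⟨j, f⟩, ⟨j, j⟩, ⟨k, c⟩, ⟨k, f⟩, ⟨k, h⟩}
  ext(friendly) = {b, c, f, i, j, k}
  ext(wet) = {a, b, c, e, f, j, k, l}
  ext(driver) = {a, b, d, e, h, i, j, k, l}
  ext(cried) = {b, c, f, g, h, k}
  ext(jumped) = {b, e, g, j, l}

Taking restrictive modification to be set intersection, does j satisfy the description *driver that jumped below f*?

⟦that jumped⟧ = ⟦jumped⟧ = {b, e, g, j, l}
⟦below f⟧ = {x : ⟨x, f⟩ ∈ ⟦below⟧} = {a, b, c, f, i, j, k}
⟦driver⟧ = {a, b, d, e, h, i, j, k, l}
… ∩ ⟦that jumped⟧ = {a, b, d, e, h, i, j, k, l} ∩ {b, e, g, j, l} = {b, e, j, l}
… ∩ ⟦below f⟧ = {b, e, j, l} ∩ {a, b, c, f, i, j, k} = {b, j}
⟦driver that jumped below f⟧ = {b, j}; j ∈ this set.

yes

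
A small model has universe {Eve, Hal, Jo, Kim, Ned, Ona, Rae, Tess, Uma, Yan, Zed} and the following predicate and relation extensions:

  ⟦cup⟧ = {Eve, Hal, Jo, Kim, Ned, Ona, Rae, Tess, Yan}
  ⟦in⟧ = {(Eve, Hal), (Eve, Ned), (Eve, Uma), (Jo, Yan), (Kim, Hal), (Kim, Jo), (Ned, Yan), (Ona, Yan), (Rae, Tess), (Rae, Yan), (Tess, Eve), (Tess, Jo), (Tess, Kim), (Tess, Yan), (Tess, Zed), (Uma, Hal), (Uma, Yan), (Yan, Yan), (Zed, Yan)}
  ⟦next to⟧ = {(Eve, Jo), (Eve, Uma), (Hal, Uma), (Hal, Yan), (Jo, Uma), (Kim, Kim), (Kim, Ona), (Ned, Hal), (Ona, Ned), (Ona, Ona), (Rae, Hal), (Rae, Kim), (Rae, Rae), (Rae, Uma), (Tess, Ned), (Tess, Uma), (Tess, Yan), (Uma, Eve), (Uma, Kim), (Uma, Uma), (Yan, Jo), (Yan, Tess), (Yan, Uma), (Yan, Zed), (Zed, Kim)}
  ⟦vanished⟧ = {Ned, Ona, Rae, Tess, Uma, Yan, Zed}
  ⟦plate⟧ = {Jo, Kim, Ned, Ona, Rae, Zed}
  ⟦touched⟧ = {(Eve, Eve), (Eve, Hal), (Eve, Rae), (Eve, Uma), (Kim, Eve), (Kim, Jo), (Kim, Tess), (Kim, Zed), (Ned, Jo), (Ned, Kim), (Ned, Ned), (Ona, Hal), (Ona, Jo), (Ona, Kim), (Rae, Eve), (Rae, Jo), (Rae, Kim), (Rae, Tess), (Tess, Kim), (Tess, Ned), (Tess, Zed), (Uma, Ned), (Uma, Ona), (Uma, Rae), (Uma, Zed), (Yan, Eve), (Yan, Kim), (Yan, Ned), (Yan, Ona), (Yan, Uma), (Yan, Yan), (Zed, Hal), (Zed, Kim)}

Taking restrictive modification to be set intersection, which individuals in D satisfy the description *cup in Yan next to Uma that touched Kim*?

{Rae, Tess, Yan}

⟦in Yan⟧ = {x : ⟨x, Yan⟩ ∈ ⟦in⟧} = {Jo, Ned, Ona, Rae, Tess, Uma, Yan, Zed}
⟦next to Uma⟧ = {x : ⟨x, Uma⟩ ∈ ⟦next to⟧} = {Eve, Hal, Jo, Rae, Tess, Uma, Yan}
⟦that touched Kim⟧ = {x : ⟨x, Kim⟩ ∈ ⟦touched⟧} = {Ned, Ona, Rae, Tess, Yan, Zed}
⟦cup⟧ = {Eve, Hal, Jo, Kim, Ned, Ona, Rae, Tess, Yan}
… ∩ ⟦in Yan⟧ = {Eve, Hal, Jo, Kim, Ned, Ona, Rae, Tess, Yan} ∩ {Jo, Ned, Ona, Rae, Tess, Uma, Yan, Zed} = {Jo, Ned, Ona, Rae, Tess, Yan}
… ∩ ⟦next to Uma⟧ = {Jo, Ned, Ona, Rae, Tess, Yan} ∩ {Eve, Hal, Jo, Rae, Tess, Uma, Yan} = {Jo, Rae, Tess, Yan}
… ∩ ⟦that touched Kim⟧ = {Jo, Rae, Tess, Yan} ∩ {Ned, Ona, Rae, Tess, Yan, Zed} = {Rae, Tess, Yan}
So ⟦cup in Yan next to Uma that touched Kim⟧ = {Rae, Tess, Yan}.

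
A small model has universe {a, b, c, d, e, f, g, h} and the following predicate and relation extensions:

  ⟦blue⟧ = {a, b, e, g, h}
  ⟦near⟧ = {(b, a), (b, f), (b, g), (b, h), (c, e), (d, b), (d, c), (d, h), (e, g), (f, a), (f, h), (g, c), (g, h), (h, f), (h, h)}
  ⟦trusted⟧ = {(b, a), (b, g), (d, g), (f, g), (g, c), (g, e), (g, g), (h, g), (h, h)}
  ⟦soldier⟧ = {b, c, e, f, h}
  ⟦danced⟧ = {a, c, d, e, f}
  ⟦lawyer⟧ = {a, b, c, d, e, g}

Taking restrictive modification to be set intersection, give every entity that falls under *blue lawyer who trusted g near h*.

{b, g}

⟦who trusted g⟧ = {x : ⟨x, g⟩ ∈ ⟦trusted⟧} = {b, d, f, g, h}
⟦near h⟧ = {x : ⟨x, h⟩ ∈ ⟦near⟧} = {b, d, f, g, h}
⟦lawyer⟧ = {a, b, c, d, e, g}
… ∩ ⟦who trusted g⟧ = {a, b, c, d, e, g} ∩ {b, d, f, g, h} = {b, d, g}
… ∩ ⟦near h⟧ = {b, d, g} ∩ {b, d, f, g, h} = {b, d, g}
… ∩ ⟦blue⟧ = {b, d, g} ∩ {a, b, e, g, h} = {b, g}
So ⟦blue lawyer who trusted g near h⟧ = {b, g}.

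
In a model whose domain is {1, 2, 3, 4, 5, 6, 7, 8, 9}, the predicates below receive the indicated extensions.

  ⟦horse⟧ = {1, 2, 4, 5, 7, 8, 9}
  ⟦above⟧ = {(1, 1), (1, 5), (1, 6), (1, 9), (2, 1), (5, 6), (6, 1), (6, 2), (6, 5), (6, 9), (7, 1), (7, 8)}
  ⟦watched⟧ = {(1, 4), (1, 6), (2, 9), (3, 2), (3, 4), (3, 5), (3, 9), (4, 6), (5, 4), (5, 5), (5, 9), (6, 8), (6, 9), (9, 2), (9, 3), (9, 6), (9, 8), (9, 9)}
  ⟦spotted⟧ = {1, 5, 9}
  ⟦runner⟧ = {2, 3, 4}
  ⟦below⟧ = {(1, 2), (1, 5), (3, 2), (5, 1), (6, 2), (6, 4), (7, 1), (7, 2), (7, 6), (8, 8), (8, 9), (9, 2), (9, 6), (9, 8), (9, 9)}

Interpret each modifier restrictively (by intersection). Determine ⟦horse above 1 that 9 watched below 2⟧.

{}

⟦above 1⟧ = {x : ⟨x, 1⟩ ∈ ⟦above⟧} = {1, 2, 6, 7}
⟦that 9 watched⟧ = {x : ⟨9, x⟩ ∈ ⟦watched⟧} = {2, 3, 6, 8, 9}
⟦below 2⟧ = {x : ⟨x, 2⟩ ∈ ⟦below⟧} = {1, 3, 6, 7, 9}
⟦horse⟧ = {1, 2, 4, 5, 7, 8, 9}
… ∩ ⟦above 1⟧ = {1, 2, 4, 5, 7, 8, 9} ∩ {1, 2, 6, 7} = {1, 2, 7}
… ∩ ⟦that 9 watched⟧ = {1, 2, 7} ∩ {2, 3, 6, 8, 9} = {2}
… ∩ ⟦below 2⟧ = {2} ∩ {1, 3, 6, 7, 9} = ∅
So ⟦horse above 1 that 9 watched below 2⟧ = {}.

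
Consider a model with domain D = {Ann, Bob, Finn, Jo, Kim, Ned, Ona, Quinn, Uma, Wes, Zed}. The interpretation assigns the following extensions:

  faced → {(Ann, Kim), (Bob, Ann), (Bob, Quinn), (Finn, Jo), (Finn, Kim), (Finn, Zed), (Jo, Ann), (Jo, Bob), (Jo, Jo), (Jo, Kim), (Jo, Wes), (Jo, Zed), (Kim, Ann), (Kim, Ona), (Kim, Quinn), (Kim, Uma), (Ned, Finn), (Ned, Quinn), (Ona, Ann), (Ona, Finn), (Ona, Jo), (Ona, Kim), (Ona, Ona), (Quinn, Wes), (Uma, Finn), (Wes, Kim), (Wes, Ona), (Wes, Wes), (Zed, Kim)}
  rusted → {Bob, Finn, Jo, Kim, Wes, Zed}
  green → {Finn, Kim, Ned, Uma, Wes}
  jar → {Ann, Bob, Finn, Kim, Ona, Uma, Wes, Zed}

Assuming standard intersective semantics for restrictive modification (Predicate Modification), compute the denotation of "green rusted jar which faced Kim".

⟦which faced Kim⟧ = {x : ⟨x, Kim⟩ ∈ ⟦faced⟧} = {Ann, Finn, Jo, Ona, Wes, Zed}
⟦jar⟧ = {Ann, Bob, Finn, Kim, Ona, Uma, Wes, Zed}
… ∩ ⟦which faced Kim⟧ = {Ann, Bob, Finn, Kim, Ona, Uma, Wes, Zed} ∩ {Ann, Finn, Jo, Ona, Wes, Zed} = {Ann, Finn, Ona, Wes, Zed}
… ∩ ⟦green⟧ = {Ann, Finn, Ona, Wes, Zed} ∩ {Finn, Kim, Ned, Uma, Wes} = {Finn, Wes}
… ∩ ⟦rusted⟧ = {Finn, Wes} ∩ {Bob, Finn, Jo, Kim, Wes, Zed} = {Finn, Wes}
So ⟦green rusted jar which faced Kim⟧ = {Finn, Wes}.

{Finn, Wes}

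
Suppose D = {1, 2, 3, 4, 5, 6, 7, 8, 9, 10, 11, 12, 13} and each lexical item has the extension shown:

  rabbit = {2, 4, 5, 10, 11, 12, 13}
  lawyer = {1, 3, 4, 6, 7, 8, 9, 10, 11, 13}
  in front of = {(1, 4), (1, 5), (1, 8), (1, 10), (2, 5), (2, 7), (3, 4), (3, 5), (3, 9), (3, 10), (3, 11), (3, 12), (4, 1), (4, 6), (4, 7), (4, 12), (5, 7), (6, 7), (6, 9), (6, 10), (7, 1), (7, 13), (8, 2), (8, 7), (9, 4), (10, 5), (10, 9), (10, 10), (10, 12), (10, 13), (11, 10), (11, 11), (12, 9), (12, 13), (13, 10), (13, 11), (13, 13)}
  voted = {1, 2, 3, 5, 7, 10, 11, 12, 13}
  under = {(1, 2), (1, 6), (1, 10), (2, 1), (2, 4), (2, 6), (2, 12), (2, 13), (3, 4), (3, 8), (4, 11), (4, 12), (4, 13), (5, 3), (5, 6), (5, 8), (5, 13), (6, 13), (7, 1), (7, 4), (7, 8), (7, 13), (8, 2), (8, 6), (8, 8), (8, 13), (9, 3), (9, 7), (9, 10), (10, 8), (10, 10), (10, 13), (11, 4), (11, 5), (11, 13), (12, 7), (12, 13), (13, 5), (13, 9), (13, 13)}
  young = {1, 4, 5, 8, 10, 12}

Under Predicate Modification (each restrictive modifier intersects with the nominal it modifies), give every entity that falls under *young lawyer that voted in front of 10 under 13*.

⟦that voted⟧ = ⟦voted⟧ = {1, 2, 3, 5, 7, 10, 11, 12, 13}
⟦in front of 10⟧ = {x : ⟨x, 10⟩ ∈ ⟦in front of⟧} = {1, 3, 6, 10, 11, 13}
⟦under 13⟧ = {x : ⟨x, 13⟩ ∈ ⟦under⟧} = {2, 4, 5, 6, 7, 8, 10, 11, 12, 13}
⟦lawyer⟧ = {1, 3, 4, 6, 7, 8, 9, 10, 11, 13}
… ∩ ⟦that voted⟧ = {1, 3, 4, 6, 7, 8, 9, 10, 11, 13} ∩ {1, 2, 3, 5, 7, 10, 11, 12, 13} = {1, 3, 7, 10, 11, 13}
… ∩ ⟦in front of 10⟧ = {1, 3, 7, 10, 11, 13} ∩ {1, 3, 6, 10, 11, 13} = {1, 3, 10, 11, 13}
… ∩ ⟦under 13⟧ = {1, 3, 10, 11, 13} ∩ {2, 4, 5, 6, 7, 8, 10, 11, 12, 13} = {10, 11, 13}
… ∩ ⟦young⟧ = {10, 11, 13} ∩ {1, 4, 5, 8, 10, 12} = {10}
So ⟦young lawyer that voted in front of 10 under 13⟧ = {10}.

{10}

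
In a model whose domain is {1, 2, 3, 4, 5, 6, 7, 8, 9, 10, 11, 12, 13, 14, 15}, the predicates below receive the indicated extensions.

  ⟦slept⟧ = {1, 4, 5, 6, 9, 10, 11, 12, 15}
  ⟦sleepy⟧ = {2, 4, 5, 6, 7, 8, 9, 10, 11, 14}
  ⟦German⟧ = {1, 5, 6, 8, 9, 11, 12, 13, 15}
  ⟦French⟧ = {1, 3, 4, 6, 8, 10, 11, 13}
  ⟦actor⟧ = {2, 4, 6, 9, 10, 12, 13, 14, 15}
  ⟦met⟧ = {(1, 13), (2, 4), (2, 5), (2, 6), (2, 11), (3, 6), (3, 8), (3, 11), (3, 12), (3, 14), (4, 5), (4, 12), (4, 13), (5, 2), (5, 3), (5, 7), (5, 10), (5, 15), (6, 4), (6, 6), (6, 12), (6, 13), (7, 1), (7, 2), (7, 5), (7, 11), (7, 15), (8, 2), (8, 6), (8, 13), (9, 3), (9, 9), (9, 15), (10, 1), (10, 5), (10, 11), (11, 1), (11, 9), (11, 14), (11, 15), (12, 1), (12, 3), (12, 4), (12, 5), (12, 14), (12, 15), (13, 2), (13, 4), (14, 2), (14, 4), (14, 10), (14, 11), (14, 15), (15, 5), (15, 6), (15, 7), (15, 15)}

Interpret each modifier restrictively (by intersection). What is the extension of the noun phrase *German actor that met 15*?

⟦that met 15⟧ = {x : ⟨x, 15⟩ ∈ ⟦met⟧} = {5, 7, 9, 11, 12, 14, 15}
⟦actor⟧ = {2, 4, 6, 9, 10, 12, 13, 14, 15}
… ∩ ⟦that met 15⟧ = {2, 4, 6, 9, 10, 12, 13, 14, 15} ∩ {5, 7, 9, 11, 12, 14, 15} = {9, 12, 14, 15}
… ∩ ⟦German⟧ = {9, 12, 14, 15} ∩ {1, 5, 6, 8, 9, 11, 12, 13, 15} = {9, 12, 15}
So ⟦German actor that met 15⟧ = {9, 12, 15}.

{9, 12, 15}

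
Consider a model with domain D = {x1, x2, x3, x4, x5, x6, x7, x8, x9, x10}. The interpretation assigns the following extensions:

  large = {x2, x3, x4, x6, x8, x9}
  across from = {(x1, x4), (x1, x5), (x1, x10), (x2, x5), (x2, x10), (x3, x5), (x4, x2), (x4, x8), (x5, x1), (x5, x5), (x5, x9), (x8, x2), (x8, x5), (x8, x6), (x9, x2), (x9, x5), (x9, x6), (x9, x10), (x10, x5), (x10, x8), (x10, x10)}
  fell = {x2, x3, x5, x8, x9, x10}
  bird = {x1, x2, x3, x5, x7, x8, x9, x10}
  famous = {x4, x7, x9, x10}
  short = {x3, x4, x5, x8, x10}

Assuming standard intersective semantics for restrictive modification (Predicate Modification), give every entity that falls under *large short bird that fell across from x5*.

{x3, x8}

⟦that fell⟧ = ⟦fell⟧ = {x2, x3, x5, x8, x9, x10}
⟦across from x5⟧ = {x : ⟨x, x5⟩ ∈ ⟦across from⟧} = {x1, x2, x3, x5, x8, x9, x10}
⟦bird⟧ = {x1, x2, x3, x5, x7, x8, x9, x10}
… ∩ ⟦that fell⟧ = {x1, x2, x3, x5, x7, x8, x9, x10} ∩ {x2, x3, x5, x8, x9, x10} = {x2, x3, x5, x8, x9, x10}
… ∩ ⟦across from x5⟧ = {x2, x3, x5, x8, x9, x10} ∩ {x1, x2, x3, x5, x8, x9, x10} = {x2, x3, x5, x8, x9, x10}
… ∩ ⟦large⟧ = {x2, x3, x5, x8, x9, x10} ∩ {x2, x3, x4, x6, x8, x9} = {x2, x3, x8, x9}
… ∩ ⟦short⟧ = {x2, x3, x8, x9} ∩ {x3, x4, x5, x8, x10} = {x3, x8}
So ⟦large short bird that fell across from x5⟧ = {x3, x8}.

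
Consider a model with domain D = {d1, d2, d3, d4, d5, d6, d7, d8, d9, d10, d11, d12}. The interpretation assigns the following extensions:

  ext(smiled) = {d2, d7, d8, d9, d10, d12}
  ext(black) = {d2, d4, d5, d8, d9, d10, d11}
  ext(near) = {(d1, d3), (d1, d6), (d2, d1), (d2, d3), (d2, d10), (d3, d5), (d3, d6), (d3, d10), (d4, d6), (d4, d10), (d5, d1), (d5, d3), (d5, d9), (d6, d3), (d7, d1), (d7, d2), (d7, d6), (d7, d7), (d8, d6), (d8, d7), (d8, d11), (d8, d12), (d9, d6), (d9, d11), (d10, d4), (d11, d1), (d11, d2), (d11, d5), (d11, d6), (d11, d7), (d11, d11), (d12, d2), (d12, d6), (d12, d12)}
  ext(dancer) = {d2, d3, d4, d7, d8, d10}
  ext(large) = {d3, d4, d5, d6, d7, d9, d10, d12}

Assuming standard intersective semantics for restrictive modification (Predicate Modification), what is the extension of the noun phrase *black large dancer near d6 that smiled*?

{ }

⟦near d6⟧ = {x : ⟨x, d6⟩ ∈ ⟦near⟧} = {d1, d3, d4, d7, d8, d9, d11, d12}
⟦that smiled⟧ = ⟦smiled⟧ = {d2, d7, d8, d9, d10, d12}
⟦dancer⟧ = {d2, d3, d4, d7, d8, d10}
… ∩ ⟦near d6⟧ = {d2, d3, d4, d7, d8, d10} ∩ {d1, d3, d4, d7, d8, d9, d11, d12} = {d3, d4, d7, d8}
… ∩ ⟦that smiled⟧ = {d3, d4, d7, d8} ∩ {d2, d7, d8, d9, d10, d12} = {d7, d8}
… ∩ ⟦black⟧ = {d7, d8} ∩ {d2, d4, d5, d8, d9, d10, d11} = {d8}
… ∩ ⟦large⟧ = {d8} ∩ {d3, d4, d5, d6, d7, d9, d10, d12} = ∅
So ⟦black large dancer near d6 that smiled⟧ = { }.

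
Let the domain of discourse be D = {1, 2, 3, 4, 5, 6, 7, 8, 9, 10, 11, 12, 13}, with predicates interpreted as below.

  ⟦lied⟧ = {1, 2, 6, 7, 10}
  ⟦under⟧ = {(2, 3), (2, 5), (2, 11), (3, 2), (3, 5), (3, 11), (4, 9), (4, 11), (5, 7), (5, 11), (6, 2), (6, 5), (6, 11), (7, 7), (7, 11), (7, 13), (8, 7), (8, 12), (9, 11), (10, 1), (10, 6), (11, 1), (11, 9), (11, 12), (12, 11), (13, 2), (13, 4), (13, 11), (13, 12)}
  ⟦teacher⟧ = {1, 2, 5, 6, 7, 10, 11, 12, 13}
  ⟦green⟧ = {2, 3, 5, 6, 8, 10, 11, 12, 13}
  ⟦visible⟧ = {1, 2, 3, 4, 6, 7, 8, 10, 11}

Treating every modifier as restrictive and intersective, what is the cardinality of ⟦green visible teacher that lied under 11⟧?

2

⟦that lied⟧ = ⟦lied⟧ = {1, 2, 6, 7, 10}
⟦under 11⟧ = {x : ⟨x, 11⟩ ∈ ⟦under⟧} = {2, 3, 4, 5, 6, 7, 9, 12, 13}
⟦teacher⟧ = {1, 2, 5, 6, 7, 10, 11, 12, 13}
… ∩ ⟦that lied⟧ = {1, 2, 5, 6, 7, 10, 11, 12, 13} ∩ {1, 2, 6, 7, 10} = {1, 2, 6, 7, 10}
… ∩ ⟦under 11⟧ = {1, 2, 6, 7, 10} ∩ {2, 3, 4, 5, 6, 7, 9, 12, 13} = {2, 6, 7}
… ∩ ⟦green⟧ = {2, 6, 7} ∩ {2, 3, 5, 6, 8, 10, 11, 12, 13} = {2, 6}
… ∩ ⟦visible⟧ = {2, 6} ∩ {1, 2, 3, 4, 6, 7, 8, 10, 11} = {2, 6}
⟦green visible teacher that lied under 11⟧ = {2, 6}, so the cardinality is 2.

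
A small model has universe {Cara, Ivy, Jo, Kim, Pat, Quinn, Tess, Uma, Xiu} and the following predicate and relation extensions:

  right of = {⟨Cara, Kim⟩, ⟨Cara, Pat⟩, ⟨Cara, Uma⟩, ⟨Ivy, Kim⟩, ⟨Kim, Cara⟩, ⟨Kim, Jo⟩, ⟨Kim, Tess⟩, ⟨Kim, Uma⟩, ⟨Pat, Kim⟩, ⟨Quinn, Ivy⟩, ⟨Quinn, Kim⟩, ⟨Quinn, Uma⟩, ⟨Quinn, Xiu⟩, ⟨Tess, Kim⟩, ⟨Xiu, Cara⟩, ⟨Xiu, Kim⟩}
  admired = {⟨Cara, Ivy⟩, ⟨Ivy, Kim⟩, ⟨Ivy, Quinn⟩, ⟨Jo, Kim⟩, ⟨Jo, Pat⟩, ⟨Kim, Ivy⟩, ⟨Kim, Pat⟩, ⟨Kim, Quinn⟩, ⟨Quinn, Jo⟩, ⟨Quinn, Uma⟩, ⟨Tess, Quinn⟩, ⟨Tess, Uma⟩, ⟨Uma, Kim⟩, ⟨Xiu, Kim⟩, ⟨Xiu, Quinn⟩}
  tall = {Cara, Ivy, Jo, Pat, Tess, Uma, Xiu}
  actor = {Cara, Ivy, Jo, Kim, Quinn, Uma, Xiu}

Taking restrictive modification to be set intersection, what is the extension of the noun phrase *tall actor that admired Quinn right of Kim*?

⟦that admired Quinn⟧ = {x : ⟨x, Quinn⟩ ∈ ⟦admired⟧} = {Ivy, Kim, Tess, Xiu}
⟦right of Kim⟧ = {x : ⟨x, Kim⟩ ∈ ⟦right of⟧} = {Cara, Ivy, Pat, Quinn, Tess, Xiu}
⟦actor⟧ = {Cara, Ivy, Jo, Kim, Quinn, Uma, Xiu}
… ∩ ⟦that admired Quinn⟧ = {Cara, Ivy, Jo, Kim, Quinn, Uma, Xiu} ∩ {Ivy, Kim, Tess, Xiu} = {Ivy, Kim, Xiu}
… ∩ ⟦right of Kim⟧ = {Ivy, Kim, Xiu} ∩ {Cara, Ivy, Pat, Quinn, Tess, Xiu} = {Ivy, Xiu}
… ∩ ⟦tall⟧ = {Ivy, Xiu} ∩ {Cara, Ivy, Jo, Pat, Tess, Uma, Xiu} = {Ivy, Xiu}
So ⟦tall actor that admired Quinn right of Kim⟧ = {Ivy, Xiu}.

{Ivy, Xiu}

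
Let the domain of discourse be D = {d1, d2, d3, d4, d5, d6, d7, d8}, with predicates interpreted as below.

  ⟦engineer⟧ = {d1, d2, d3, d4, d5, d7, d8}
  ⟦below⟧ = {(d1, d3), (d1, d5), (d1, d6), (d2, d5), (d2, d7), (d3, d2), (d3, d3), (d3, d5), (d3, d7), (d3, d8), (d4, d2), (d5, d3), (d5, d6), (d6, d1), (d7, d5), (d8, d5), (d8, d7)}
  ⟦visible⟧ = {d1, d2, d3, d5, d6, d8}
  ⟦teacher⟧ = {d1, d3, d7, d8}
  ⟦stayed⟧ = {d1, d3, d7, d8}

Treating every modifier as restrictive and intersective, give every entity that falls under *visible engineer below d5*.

{d1, d2, d3, d8}

⟦below d5⟧ = {x : ⟨x, d5⟩ ∈ ⟦below⟧} = {d1, d2, d3, d7, d8}
⟦engineer⟧ = {d1, d2, d3, d4, d5, d7, d8}
… ∩ ⟦below d5⟧ = {d1, d2, d3, d4, d5, d7, d8} ∩ {d1, d2, d3, d7, d8} = {d1, d2, d3, d7, d8}
… ∩ ⟦visible⟧ = {d1, d2, d3, d7, d8} ∩ {d1, d2, d3, d5, d6, d8} = {d1, d2, d3, d8}
So ⟦visible engineer below d5⟧ = {d1, d2, d3, d8}.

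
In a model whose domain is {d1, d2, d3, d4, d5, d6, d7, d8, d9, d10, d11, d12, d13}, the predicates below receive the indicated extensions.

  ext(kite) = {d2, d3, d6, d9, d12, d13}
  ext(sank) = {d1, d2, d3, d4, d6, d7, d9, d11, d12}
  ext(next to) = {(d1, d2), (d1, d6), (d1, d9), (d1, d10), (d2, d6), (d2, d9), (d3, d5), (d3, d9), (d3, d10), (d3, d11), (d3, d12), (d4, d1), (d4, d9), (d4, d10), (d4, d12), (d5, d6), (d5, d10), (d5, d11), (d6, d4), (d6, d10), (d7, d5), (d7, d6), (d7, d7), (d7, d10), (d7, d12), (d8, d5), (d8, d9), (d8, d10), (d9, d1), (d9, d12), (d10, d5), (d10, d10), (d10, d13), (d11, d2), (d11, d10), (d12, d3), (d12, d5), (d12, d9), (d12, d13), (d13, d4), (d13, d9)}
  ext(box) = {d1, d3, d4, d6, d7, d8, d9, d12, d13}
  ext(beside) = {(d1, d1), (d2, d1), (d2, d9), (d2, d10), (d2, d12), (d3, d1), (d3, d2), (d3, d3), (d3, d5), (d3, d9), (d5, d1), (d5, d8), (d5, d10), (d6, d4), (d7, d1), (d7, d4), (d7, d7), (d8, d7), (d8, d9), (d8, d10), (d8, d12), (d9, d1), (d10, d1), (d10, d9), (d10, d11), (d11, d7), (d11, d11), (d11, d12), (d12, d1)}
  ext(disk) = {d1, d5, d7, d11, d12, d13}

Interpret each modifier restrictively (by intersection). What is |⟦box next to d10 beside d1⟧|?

3

⟦next to d10⟧ = {x : ⟨x, d10⟩ ∈ ⟦next to⟧} = {d1, d3, d4, d5, d6, d7, d8, d10, d11}
⟦beside d1⟧ = {x : ⟨x, d1⟩ ∈ ⟦beside⟧} = {d1, d2, d3, d5, d7, d9, d10, d12}
⟦box⟧ = {d1, d3, d4, d6, d7, d8, d9, d12, d13}
… ∩ ⟦next to d10⟧ = {d1, d3, d4, d6, d7, d8, d9, d12, d13} ∩ {d1, d3, d4, d5, d6, d7, d8, d10, d11} = {d1, d3, d4, d6, d7, d8}
… ∩ ⟦beside d1⟧ = {d1, d3, d4, d6, d7, d8} ∩ {d1, d2, d3, d5, d7, d9, d10, d12} = {d1, d3, d7}
⟦box next to d10 beside d1⟧ = {d1, d3, d7}, so the cardinality is 3.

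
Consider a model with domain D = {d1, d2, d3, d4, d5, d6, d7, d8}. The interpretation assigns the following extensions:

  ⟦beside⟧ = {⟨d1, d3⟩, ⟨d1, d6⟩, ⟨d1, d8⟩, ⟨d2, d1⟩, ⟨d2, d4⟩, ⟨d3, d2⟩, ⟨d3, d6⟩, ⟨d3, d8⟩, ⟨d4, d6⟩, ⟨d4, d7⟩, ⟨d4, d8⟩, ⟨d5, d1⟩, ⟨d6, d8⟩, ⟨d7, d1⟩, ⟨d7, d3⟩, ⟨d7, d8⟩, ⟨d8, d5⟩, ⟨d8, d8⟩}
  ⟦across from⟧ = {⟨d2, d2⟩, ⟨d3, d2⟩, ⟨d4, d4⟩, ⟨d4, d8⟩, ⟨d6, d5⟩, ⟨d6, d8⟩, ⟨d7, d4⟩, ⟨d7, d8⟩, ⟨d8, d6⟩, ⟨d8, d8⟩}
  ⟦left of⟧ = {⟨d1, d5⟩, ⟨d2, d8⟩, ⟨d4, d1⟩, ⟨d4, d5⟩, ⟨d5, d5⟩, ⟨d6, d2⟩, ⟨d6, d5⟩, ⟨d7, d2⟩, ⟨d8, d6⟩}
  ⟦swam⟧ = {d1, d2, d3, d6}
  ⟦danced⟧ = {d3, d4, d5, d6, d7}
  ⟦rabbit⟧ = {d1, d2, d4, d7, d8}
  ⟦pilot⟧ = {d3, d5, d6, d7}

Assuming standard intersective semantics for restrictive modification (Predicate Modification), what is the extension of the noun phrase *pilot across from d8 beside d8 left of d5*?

{d6}

⟦across from d8⟧ = {x : ⟨x, d8⟩ ∈ ⟦across from⟧} = {d4, d6, d7, d8}
⟦beside d8⟧ = {x : ⟨x, d8⟩ ∈ ⟦beside⟧} = {d1, d3, d4, d6, d7, d8}
⟦left of d5⟧ = {x : ⟨x, d5⟩ ∈ ⟦left of⟧} = {d1, d4, d5, d6}
⟦pilot⟧ = {d3, d5, d6, d7}
… ∩ ⟦across from d8⟧ = {d3, d5, d6, d7} ∩ {d4, d6, d7, d8} = {d6, d7}
… ∩ ⟦beside d8⟧ = {d6, d7} ∩ {d1, d3, d4, d6, d7, d8} = {d6, d7}
… ∩ ⟦left of d5⟧ = {d6, d7} ∩ {d1, d4, d5, d6} = {d6}
So ⟦pilot across from d8 beside d8 left of d5⟧ = {d6}.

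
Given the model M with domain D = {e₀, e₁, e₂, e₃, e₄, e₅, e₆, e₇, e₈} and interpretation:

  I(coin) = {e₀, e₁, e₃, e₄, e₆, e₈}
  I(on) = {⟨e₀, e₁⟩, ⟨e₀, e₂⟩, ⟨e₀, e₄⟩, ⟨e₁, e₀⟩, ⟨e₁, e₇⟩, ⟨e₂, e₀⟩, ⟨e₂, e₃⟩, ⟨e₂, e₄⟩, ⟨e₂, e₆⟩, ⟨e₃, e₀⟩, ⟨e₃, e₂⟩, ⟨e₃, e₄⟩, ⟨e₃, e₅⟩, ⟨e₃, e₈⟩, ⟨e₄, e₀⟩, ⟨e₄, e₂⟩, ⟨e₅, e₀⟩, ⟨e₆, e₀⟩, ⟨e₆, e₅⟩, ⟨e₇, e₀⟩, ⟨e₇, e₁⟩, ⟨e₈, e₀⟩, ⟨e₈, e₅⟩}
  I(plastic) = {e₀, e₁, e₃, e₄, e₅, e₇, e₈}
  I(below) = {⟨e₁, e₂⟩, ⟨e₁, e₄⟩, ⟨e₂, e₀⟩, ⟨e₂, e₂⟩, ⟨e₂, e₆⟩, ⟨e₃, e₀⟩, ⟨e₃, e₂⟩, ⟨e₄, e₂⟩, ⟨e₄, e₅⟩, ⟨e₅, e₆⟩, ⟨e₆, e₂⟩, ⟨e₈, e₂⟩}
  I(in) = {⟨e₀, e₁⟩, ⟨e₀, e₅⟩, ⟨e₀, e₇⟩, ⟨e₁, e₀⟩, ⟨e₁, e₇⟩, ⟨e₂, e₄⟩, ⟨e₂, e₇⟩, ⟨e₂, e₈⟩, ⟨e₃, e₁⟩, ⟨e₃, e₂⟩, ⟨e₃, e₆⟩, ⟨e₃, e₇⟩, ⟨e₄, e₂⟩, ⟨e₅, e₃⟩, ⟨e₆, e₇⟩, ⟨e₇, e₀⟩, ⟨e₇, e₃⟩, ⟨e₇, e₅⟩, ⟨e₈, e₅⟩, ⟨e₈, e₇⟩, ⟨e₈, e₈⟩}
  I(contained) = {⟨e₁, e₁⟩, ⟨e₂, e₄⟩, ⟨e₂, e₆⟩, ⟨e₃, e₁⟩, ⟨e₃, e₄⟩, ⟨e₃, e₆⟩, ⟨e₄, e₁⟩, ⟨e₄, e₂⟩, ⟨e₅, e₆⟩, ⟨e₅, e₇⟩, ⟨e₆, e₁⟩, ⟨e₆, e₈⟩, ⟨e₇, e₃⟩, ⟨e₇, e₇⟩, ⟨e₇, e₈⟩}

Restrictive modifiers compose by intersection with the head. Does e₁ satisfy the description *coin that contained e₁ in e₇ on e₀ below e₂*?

yes

⟦that contained e₁⟧ = {x : ⟨x, e₁⟩ ∈ ⟦contained⟧} = {e₁, e₃, e₄, e₆}
⟦in e₇⟧ = {x : ⟨x, e₇⟩ ∈ ⟦in⟧} = {e₀, e₁, e₂, e₃, e₆, e₈}
⟦on e₀⟧ = {x : ⟨x, e₀⟩ ∈ ⟦on⟧} = {e₁, e₂, e₃, e₄, e₅, e₆, e₇, e₈}
⟦below e₂⟧ = {x : ⟨x, e₂⟩ ∈ ⟦below⟧} = {e₁, e₂, e₃, e₄, e₆, e₈}
⟦coin⟧ = {e₀, e₁, e₃, e₄, e₆, e₈}
… ∩ ⟦that contained e₁⟧ = {e₀, e₁, e₃, e₄, e₆, e₈} ∩ {e₁, e₃, e₄, e₆} = {e₁, e₃, e₄, e₆}
… ∩ ⟦in e₇⟧ = {e₁, e₃, e₄, e₆} ∩ {e₀, e₁, e₂, e₃, e₆, e₈} = {e₁, e₃, e₆}
… ∩ ⟦on e₀⟧ = {e₁, e₃, e₆} ∩ {e₁, e₂, e₃, e₄, e₅, e₆, e₇, e₈} = {e₁, e₃, e₆}
… ∩ ⟦below e₂⟧ = {e₁, e₃, e₆} ∩ {e₁, e₂, e₃, e₄, e₆, e₈} = {e₁, e₃, e₆}
⟦coin that contained e₁ in e₇ on e₀ below e₂⟧ = {e₁, e₃, e₆}; e₁ ∈ this set.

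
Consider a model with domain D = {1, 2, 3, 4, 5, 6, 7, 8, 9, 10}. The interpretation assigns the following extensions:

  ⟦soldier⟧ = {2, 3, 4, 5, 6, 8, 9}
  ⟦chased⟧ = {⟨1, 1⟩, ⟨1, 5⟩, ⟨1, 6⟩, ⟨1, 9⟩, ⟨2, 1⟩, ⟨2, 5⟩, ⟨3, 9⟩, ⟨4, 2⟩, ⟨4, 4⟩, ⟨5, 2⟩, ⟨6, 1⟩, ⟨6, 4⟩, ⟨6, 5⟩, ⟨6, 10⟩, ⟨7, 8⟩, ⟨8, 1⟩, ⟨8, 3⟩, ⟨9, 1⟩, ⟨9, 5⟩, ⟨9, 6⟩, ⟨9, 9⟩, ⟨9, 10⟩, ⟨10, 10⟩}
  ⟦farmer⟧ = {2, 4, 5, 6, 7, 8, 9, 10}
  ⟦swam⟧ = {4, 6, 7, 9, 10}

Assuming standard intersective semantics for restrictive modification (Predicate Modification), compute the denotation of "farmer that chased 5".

⟦that chased 5⟧ = {x : ⟨x, 5⟩ ∈ ⟦chased⟧} = {1, 2, 6, 9}
⟦farmer⟧ = {2, 4, 5, 6, 7, 8, 9, 10}
… ∩ ⟦that chased 5⟧ = {2, 4, 5, 6, 7, 8, 9, 10} ∩ {1, 2, 6, 9} = {2, 6, 9}
So ⟦farmer that chased 5⟧ = {2, 6, 9}.

{2, 6, 9}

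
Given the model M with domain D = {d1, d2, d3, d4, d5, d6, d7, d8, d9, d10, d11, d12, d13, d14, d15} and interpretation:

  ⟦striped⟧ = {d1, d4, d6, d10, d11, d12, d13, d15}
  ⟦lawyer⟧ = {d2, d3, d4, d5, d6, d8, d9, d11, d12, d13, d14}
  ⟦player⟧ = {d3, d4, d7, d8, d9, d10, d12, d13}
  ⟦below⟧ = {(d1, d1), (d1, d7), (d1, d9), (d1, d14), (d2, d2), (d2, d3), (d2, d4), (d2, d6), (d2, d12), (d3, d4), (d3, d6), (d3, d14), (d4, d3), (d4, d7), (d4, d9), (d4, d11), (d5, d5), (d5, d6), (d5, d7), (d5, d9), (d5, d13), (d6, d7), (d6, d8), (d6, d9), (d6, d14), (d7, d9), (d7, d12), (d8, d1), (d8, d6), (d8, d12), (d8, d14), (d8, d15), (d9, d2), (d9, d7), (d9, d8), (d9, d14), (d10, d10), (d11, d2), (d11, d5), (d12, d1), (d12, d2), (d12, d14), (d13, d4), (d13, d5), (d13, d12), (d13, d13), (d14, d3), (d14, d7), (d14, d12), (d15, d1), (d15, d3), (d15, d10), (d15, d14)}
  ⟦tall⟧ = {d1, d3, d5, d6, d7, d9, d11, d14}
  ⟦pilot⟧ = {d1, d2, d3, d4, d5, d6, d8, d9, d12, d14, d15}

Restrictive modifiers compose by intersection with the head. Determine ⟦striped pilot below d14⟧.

{d1, d6, d12, d15}

⟦below d14⟧ = {x : ⟨x, d14⟩ ∈ ⟦below⟧} = {d1, d3, d6, d8, d9, d12, d15}
⟦pilot⟧ = {d1, d2, d3, d4, d5, d6, d8, d9, d12, d14, d15}
… ∩ ⟦below d14⟧ = {d1, d2, d3, d4, d5, d6, d8, d9, d12, d14, d15} ∩ {d1, d3, d6, d8, d9, d12, d15} = {d1, d3, d6, d8, d9, d12, d15}
… ∩ ⟦striped⟧ = {d1, d3, d6, d8, d9, d12, d15} ∩ {d1, d4, d6, d10, d11, d12, d13, d15} = {d1, d6, d12, d15}
So ⟦striped pilot below d14⟧ = {d1, d6, d12, d15}.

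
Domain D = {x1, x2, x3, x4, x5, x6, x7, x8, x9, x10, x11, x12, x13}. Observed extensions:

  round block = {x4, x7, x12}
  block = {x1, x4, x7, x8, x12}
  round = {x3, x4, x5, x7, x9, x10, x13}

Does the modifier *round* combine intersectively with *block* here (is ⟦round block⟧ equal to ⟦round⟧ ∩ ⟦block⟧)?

⟦round⟧ ∩ ⟦block⟧ = {x3, x4, x5, x7, x9, x10, x13} ∩ {x1, x4, x7, x8, x12} = {x4, x7}
Observed ⟦round block⟧ = {x4, x7, x12}.
These differ, so the modifier is not intersective in this model.

no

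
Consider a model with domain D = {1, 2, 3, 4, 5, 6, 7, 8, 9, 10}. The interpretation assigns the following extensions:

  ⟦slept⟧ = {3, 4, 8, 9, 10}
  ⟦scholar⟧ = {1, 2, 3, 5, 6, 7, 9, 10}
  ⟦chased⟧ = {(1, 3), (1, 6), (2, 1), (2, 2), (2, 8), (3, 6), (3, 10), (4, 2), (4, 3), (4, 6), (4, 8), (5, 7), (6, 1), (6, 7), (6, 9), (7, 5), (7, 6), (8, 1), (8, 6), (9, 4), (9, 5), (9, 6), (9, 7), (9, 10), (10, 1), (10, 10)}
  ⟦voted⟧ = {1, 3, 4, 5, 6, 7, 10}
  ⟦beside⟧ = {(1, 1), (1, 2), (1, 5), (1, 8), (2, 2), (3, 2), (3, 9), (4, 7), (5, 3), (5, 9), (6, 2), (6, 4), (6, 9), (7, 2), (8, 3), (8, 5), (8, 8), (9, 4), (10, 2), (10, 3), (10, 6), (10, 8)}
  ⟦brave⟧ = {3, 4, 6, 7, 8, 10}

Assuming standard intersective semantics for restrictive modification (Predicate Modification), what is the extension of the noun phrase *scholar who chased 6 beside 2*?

{1, 3, 7}

⟦who chased 6⟧ = {x : ⟨x, 6⟩ ∈ ⟦chased⟧} = {1, 3, 4, 7, 8, 9}
⟦beside 2⟧ = {x : ⟨x, 2⟩ ∈ ⟦beside⟧} = {1, 2, 3, 6, 7, 10}
⟦scholar⟧ = {1, 2, 3, 5, 6, 7, 9, 10}
… ∩ ⟦who chased 6⟧ = {1, 2, 3, 5, 6, 7, 9, 10} ∩ {1, 3, 4, 7, 8, 9} = {1, 3, 7, 9}
… ∩ ⟦beside 2⟧ = {1, 3, 7, 9} ∩ {1, 2, 3, 6, 7, 10} = {1, 3, 7}
So ⟦scholar who chased 6 beside 2⟧ = {1, 3, 7}.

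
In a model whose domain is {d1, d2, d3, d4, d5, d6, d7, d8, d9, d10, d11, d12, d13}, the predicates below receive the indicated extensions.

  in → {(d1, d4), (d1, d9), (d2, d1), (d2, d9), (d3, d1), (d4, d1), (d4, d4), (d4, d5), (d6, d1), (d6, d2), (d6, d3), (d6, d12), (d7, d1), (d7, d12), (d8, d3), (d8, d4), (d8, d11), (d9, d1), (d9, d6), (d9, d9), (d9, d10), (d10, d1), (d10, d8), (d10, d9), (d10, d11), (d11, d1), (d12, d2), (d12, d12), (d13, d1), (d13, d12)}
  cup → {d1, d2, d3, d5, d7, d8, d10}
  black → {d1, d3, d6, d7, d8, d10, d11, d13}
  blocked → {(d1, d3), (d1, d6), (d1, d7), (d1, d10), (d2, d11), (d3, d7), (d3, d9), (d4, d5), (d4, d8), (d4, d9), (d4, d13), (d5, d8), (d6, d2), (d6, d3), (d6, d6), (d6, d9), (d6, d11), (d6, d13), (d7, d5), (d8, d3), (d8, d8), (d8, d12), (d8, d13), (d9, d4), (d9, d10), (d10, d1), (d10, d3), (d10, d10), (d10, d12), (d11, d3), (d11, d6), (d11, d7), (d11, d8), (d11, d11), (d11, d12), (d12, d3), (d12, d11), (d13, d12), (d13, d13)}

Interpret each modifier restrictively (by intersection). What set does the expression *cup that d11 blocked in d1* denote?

⟦that d11 blocked⟧ = {x : ⟨d11, x⟩ ∈ ⟦blocked⟧} = {d3, d6, d7, d8, d11, d12}
⟦in d1⟧ = {x : ⟨x, d1⟩ ∈ ⟦in⟧} = {d2, d3, d4, d6, d7, d9, d10, d11, d13}
⟦cup⟧ = {d1, d2, d3, d5, d7, d8, d10}
… ∩ ⟦that d11 blocked⟧ = {d1, d2, d3, d5, d7, d8, d10} ∩ {d3, d6, d7, d8, d11, d12} = {d3, d7, d8}
… ∩ ⟦in d1⟧ = {d3, d7, d8} ∩ {d2, d3, d4, d6, d7, d9, d10, d11, d13} = {d3, d7}
So ⟦cup that d11 blocked in d1⟧ = {d3, d7}.

{d3, d7}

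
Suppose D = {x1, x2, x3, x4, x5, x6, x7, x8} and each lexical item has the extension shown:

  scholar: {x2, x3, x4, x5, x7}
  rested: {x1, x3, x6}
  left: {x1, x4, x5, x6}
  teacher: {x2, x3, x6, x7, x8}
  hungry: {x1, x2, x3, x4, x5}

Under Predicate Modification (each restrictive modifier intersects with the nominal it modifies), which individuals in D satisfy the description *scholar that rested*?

⟦that rested⟧ = ⟦rested⟧ = {x1, x3, x6}
⟦scholar⟧ = {x2, x3, x4, x5, x7}
… ∩ ⟦that rested⟧ = {x2, x3, x4, x5, x7} ∩ {x1, x3, x6} = {x3}
So ⟦scholar that rested⟧ = {x3}.

{x3}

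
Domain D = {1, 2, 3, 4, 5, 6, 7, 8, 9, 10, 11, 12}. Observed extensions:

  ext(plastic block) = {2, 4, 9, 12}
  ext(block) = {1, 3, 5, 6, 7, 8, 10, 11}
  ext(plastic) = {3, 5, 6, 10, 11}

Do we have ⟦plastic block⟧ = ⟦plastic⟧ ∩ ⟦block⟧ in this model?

no

⟦plastic⟧ ∩ ⟦block⟧ = {3, 5, 6, 10, 11} ∩ {1, 3, 5, 6, 7, 8, 10, 11} = {3, 5, 6, 10, 11}
Observed ⟦plastic block⟧ = {2, 4, 9, 12}.
These differ, so the modifier is not intersective in this model.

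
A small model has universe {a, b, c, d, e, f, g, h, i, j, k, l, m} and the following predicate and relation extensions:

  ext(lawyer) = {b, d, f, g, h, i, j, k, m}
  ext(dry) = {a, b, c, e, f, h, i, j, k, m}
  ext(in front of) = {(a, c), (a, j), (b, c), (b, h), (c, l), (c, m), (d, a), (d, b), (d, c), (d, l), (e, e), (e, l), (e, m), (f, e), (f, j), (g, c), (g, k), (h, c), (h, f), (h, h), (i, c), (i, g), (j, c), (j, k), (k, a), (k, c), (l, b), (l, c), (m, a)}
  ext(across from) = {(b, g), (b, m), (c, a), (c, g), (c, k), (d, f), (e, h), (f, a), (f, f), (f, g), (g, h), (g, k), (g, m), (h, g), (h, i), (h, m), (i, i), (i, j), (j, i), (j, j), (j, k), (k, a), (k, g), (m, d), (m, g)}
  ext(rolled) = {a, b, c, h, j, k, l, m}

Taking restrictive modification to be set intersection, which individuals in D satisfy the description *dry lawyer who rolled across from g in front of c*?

{b, h, k}

⟦who rolled⟧ = ⟦rolled⟧ = {a, b, c, h, j, k, l, m}
⟦across from g⟧ = {x : ⟨x, g⟩ ∈ ⟦across from⟧} = {b, c, f, h, k, m}
⟦in front of c⟧ = {x : ⟨x, c⟩ ∈ ⟦in front of⟧} = {a, b, d, g, h, i, j, k, l}
⟦lawyer⟧ = {b, d, f, g, h, i, j, k, m}
… ∩ ⟦who rolled⟧ = {b, d, f, g, h, i, j, k, m} ∩ {a, b, c, h, j, k, l, m} = {b, h, j, k, m}
… ∩ ⟦across from g⟧ = {b, h, j, k, m} ∩ {b, c, f, h, k, m} = {b, h, k, m}
… ∩ ⟦in front of c⟧ = {b, h, k, m} ∩ {a, b, d, g, h, i, j, k, l} = {b, h, k}
… ∩ ⟦dry⟧ = {b, h, k} ∩ {a, b, c, e, f, h, i, j, k, m} = {b, h, k}
So ⟦dry lawyer who rolled across from g in front of c⟧ = {b, h, k}.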